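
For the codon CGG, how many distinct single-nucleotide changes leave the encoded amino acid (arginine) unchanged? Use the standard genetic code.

4

Position 1: AGG → 1 synonymous.
Position 2: none → 0 synonymous.
Position 3: CGT, CGC, CGA → 3 synonymous.
Total: 1 + 0 + 3 = 4.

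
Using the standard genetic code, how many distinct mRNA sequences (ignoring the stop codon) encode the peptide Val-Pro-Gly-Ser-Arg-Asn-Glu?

Val: 4 codons.
Pro: 4 codons.
Gly: 4 codons.
Ser: 6 codons.
Arg: 6 codons.
Asn: 2 codons.
Glu: 2 codons.
4 × 4 × 4 × 6 × 6 × 2 × 2 = 9216.

9216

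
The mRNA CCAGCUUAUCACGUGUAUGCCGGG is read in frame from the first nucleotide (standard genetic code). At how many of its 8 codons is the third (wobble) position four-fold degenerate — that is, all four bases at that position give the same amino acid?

5

Codon 1 CCA (Pro): third position 4-fold.
Codon 2 GCU (Ala): third position 4-fold.
Codon 3 UAU (Tyr): third position 2-fold.
Codon 4 CAC (His): third position 2-fold.
Codon 5 GUG (Val): third position 4-fold.
Codon 6 UAU (Tyr): third position 2-fold.
Codon 7 GCC (Ala): third position 4-fold.
Codon 8 GGG (Gly): third position 4-fold.
Four-fold degenerate third positions: 5.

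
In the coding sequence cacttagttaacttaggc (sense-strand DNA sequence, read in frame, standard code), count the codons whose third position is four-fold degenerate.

2

Codon 1 CAC (His): third position 2-fold.
Codon 2 TTA (Leu): third position 2-fold.
Codon 3 GTT (Val): third position 4-fold.
Codon 4 AAC (Asn): third position 2-fold.
Codon 5 TTA (Leu): third position 2-fold.
Codon 6 GGC (Gly): third position 4-fold.
Four-fold degenerate third positions: 2.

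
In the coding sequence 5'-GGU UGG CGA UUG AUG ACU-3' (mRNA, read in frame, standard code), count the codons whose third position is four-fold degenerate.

Codon 1 GGU (Gly): third position 4-fold.
Codon 2 UGG (Trp): third position 1-fold.
Codon 3 CGA (Arg): third position 4-fold.
Codon 4 UUG (Leu): third position 2-fold.
Codon 5 AUG (Met): third position 1-fold.
Codon 6 ACU (Thr): third position 4-fold.
Four-fold degenerate third positions: 3.

3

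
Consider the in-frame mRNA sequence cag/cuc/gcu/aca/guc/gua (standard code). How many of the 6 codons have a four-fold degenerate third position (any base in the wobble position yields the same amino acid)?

5

Codon 1 CAG (Gln): third position 2-fold.
Codon 2 CUC (Leu): third position 4-fold.
Codon 3 GCU (Ala): third position 4-fold.
Codon 4 ACA (Thr): third position 4-fold.
Codon 5 GUC (Val): third position 4-fold.
Codon 6 GUA (Val): third position 4-fold.
Four-fold degenerate third positions: 5.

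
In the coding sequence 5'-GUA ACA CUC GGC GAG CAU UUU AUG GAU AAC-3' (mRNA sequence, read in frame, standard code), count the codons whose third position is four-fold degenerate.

4

Codon 1 GUA (Val): third position 4-fold.
Codon 2 ACA (Thr): third position 4-fold.
Codon 3 CUC (Leu): third position 4-fold.
Codon 4 GGC (Gly): third position 4-fold.
Codon 5 GAG (Glu): third position 2-fold.
Codon 6 CAU (His): third position 2-fold.
Codon 7 UUU (Phe): third position 2-fold.
Codon 8 AUG (Met): third position 1-fold.
Codon 9 GAU (Asp): third position 2-fold.
Codon 10 AAC (Asn): third position 2-fold.
Four-fold degenerate third positions: 4.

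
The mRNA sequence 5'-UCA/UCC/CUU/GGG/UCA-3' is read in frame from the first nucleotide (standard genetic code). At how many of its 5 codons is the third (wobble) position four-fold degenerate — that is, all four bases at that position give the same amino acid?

Codon 1 UCA (Ser): third position 4-fold.
Codon 2 UCC (Ser): third position 4-fold.
Codon 3 CUU (Leu): third position 4-fold.
Codon 4 GGG (Gly): third position 4-fold.
Codon 5 UCA (Ser): third position 4-fold.
Four-fold degenerate third positions: 5.

5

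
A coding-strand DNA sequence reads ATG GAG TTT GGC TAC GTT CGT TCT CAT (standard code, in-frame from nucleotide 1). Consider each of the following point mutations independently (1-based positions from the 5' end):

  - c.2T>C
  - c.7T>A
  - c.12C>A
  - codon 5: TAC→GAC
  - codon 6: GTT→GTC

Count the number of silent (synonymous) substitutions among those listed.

Codon 1: ATG (Met) → ACG (Thr) — missense.
Codon 3: TTT (Phe) → ATT (Ile) — missense.
Codon 4: GGC (Gly) → GGA (Gly) — synonymous.
Codon 5: TAC (Tyr) → GAC (Asp) — missense.
Codon 6: GTT (Val) → GTC (Val) — synonymous.
Synonymous: 2 of 5.

2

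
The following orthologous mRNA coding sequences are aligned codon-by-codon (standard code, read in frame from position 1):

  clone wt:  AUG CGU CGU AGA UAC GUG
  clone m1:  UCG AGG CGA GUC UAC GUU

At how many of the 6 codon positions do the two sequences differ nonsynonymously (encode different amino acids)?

2

Codon 1: AUG Met / UCG Ser — nonsynonymous.
Codon 2: CGU Arg / AGG Arg — synonymous.
Codon 3: CGU Arg / CGA Arg — synonymous.
Codon 4: AGA Arg / GUC Val — nonsynonymous.
Codon 5: UAC Tyr / UAC Tyr — identical.
Codon 6: GUG Val / GUU Val — synonymous.
Nonsynonymous differences: 2.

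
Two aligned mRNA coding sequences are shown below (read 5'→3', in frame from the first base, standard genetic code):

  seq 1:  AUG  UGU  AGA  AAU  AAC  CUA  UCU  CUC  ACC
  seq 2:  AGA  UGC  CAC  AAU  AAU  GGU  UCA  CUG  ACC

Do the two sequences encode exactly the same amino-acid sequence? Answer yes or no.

no

Codon 1: AUG Met / AGA Arg — nonsynonymous.
Codon 2: UGU Cys / UGC Cys — synonymous.
Codon 3: AGA Arg / CAC His — nonsynonymous.
Codon 4: AAU Asn / AAU Asn — identical.
Codon 5: AAC Asn / AAU Asn — synonymous.
Codon 6: CUA Leu / GGU Gly — nonsynonymous.
Codon 7: UCU Ser / UCA Ser — synonymous.
Codon 8: CUC Leu / CUG Leu — synonymous.
Codon 9: ACC Thr / ACC Thr — identical.
Nonsynonymous differences: 3 → different protein.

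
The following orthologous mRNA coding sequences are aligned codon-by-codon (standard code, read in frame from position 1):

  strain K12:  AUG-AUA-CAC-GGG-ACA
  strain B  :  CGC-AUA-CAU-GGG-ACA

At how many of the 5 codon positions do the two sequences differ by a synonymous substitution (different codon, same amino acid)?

1

Codon 1: AUG Met / CGC Arg — nonsynonymous.
Codon 2: AUA Ile / AUA Ile — identical.
Codon 3: CAC His / CAU His — synonymous.
Codon 4: GGG Gly / GGG Gly — identical.
Codon 5: ACA Thr / ACA Thr — identical.
Synonymous differences: 1.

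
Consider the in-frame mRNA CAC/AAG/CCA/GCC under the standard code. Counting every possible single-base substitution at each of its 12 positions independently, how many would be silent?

8

Codon 1 (CAC, His): 1 synonymous substitution.
Codon 2 (AAG, Lys): 1 synonymous substitution.
Codon 3 (CCA, Pro): 3 synonymous substitutions.
Codon 4 (GCC, Ala): 3 synonymous substitutions.
Total: 1 + 1 + 3 + 3 = 8.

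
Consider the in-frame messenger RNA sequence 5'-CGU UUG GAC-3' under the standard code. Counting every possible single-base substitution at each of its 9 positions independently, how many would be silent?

6

Codon 1 (CGU, Arg): 3 synonymous substitutions.
Codon 2 (UUG, Leu): 2 synonymous substitutions.
Codon 3 (GAC, Asp): 1 synonymous substitution.
Total: 3 + 2 + 1 = 6.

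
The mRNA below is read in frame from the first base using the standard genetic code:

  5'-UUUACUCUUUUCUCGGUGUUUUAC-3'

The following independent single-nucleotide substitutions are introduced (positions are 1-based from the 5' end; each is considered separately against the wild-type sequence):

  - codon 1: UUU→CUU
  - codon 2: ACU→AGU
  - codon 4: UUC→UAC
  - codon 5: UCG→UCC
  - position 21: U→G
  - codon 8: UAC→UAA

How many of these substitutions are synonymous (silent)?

1

Codon 1: UUU (Phe) → CUU (Leu) — missense.
Codon 2: ACU (Thr) → AGU (Ser) — missense.
Codon 4: UUC (Phe) → UAC (Tyr) — missense.
Codon 5: UCG (Ser) → UCC (Ser) — synonymous.
Codon 7: UUU (Phe) → UUG (Leu) — missense.
Codon 8: UAC (Tyr) → UAA (Stop) — nonsense.
Synonymous: 1 of 6.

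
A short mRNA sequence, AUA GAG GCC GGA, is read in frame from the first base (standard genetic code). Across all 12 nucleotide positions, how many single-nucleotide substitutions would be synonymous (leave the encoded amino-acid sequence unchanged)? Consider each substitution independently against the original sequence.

9

Codon 1 (AUA, Ile): 2 synonymous substitutions.
Codon 2 (GAG, Glu): 1 synonymous substitution.
Codon 3 (GCC, Ala): 3 synonymous substitutions.
Codon 4 (GGA, Gly): 3 synonymous substitutions.
Total: 2 + 1 + 3 + 3 = 9.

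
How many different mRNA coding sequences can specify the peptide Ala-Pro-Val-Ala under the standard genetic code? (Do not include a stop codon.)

256

Ala: 4 codons.
Pro: 4 codons.
Val: 4 codons.
Ala: 4 codons.
4 × 4 × 4 × 4 = 256.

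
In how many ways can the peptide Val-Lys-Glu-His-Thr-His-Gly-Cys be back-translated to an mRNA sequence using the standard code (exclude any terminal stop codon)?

Val: 4 codons.
Lys: 2 codons.
Glu: 2 codons.
His: 2 codons.
Thr: 4 codons.
His: 2 codons.
Gly: 4 codons.
Cys: 2 codons.
4 × 2 × 2 × 2 × 4 × 2 × 4 × 2 = 2048.

2048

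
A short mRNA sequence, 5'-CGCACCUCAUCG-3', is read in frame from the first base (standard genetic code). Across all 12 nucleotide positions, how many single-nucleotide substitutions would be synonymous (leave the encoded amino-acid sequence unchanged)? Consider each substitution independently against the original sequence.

12

Codon 1 (CGC, Arg): 3 synonymous substitutions.
Codon 2 (ACC, Thr): 3 synonymous substitutions.
Codon 3 (UCA, Ser): 3 synonymous substitutions.
Codon 4 (UCG, Ser): 3 synonymous substitutions.
Total: 3 + 3 + 3 + 3 = 12.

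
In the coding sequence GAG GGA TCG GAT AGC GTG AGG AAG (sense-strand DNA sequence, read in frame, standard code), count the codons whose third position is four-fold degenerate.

3

Codon 1 GAG (Glu): third position 2-fold.
Codon 2 GGA (Gly): third position 4-fold.
Codon 3 TCG (Ser): third position 4-fold.
Codon 4 GAT (Asp): third position 2-fold.
Codon 5 AGC (Ser): third position 2-fold.
Codon 6 GTG (Val): third position 4-fold.
Codon 7 AGG (Arg): third position 2-fold.
Codon 8 AAG (Lys): third position 2-fold.
Four-fold degenerate third positions: 3.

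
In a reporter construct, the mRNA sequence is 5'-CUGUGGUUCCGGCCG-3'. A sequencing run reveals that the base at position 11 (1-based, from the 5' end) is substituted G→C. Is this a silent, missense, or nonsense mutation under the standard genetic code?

missense

Position 11 falls in codon 4: CGG → Arg.
After the substitution the codon is CCG → Pro.
Arg ≠ Pro, so this is a missense mutation.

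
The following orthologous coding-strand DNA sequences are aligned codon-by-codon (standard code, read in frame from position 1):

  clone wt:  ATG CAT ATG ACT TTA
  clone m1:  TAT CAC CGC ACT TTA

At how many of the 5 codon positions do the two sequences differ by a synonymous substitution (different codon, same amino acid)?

1

Codon 1: ATG Met / TAT Tyr — nonsynonymous.
Codon 2: CAT His / CAC His — synonymous.
Codon 3: ATG Met / CGC Arg — nonsynonymous.
Codon 4: ACT Thr / ACT Thr — identical.
Codon 5: TTA Leu / TTA Leu — identical.
Synonymous differences: 1.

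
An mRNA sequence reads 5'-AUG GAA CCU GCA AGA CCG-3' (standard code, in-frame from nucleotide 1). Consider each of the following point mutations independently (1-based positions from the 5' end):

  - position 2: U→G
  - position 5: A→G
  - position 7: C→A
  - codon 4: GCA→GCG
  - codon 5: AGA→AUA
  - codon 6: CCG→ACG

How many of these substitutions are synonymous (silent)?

1

Codon 1: AUG (Met) → AGG (Arg) — missense.
Codon 2: GAA (Glu) → GGA (Gly) — missense.
Codon 3: CCU (Pro) → ACU (Thr) — missense.
Codon 4: GCA (Ala) → GCG (Ala) — synonymous.
Codon 5: AGA (Arg) → AUA (Ile) — missense.
Codon 6: CCG (Pro) → ACG (Thr) — missense.
Synonymous: 1 of 6.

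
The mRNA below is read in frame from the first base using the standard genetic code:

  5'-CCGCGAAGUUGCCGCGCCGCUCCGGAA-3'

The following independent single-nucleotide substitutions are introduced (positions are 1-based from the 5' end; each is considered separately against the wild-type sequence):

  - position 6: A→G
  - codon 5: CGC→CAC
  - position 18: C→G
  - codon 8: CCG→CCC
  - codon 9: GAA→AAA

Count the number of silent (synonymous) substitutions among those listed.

Codon 2: CGA (Arg) → CGG (Arg) — synonymous.
Codon 5: CGC (Arg) → CAC (His) — missense.
Codon 6: GCC (Ala) → GCG (Ala) — synonymous.
Codon 8: CCG (Pro) → CCC (Pro) — synonymous.
Codon 9: GAA (Glu) → AAA (Lys) — missense.
Synonymous: 3 of 5.

3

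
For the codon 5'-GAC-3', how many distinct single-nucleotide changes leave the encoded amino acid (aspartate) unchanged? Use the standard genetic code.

1

Position 1: none → 0 synonymous.
Position 2: none → 0 synonymous.
Position 3: GAU → 1 synonymous.
Total: 0 + 0 + 1 = 1.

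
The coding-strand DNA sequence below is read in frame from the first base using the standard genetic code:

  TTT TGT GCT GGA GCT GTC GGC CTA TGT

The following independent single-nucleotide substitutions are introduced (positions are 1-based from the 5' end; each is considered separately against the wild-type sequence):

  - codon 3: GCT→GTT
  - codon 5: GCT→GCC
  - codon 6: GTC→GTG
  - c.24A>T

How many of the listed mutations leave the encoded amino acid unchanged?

3

Codon 3: GCT (Ala) → GTT (Val) — missense.
Codon 5: GCT (Ala) → GCC (Ala) — synonymous.
Codon 6: GTC (Val) → GTG (Val) — synonymous.
Codon 8: CTA (Leu) → CTT (Leu) — synonymous.
Synonymous: 3 of 4.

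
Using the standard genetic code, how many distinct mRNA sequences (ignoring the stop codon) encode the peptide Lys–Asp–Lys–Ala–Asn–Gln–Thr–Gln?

1024

Lys: 2 codons.
Asp: 2 codons.
Lys: 2 codons.
Ala: 4 codons.
Asn: 2 codons.
Gln: 2 codons.
Thr: 4 codons.
Gln: 2 codons.
2 × 2 × 2 × 4 × 2 × 2 × 4 × 2 = 1024.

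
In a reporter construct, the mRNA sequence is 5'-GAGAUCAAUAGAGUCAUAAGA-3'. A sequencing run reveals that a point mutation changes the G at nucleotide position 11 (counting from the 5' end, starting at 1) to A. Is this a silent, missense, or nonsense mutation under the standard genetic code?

Position 11 falls in codon 4: AGA → Arg.
After the substitution the codon is AAA → Lys.
Arg ≠ Lys, so this is a missense mutation.

missense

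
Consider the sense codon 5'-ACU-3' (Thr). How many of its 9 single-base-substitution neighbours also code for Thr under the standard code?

3

Position 1: none → 0 synonymous.
Position 2: none → 0 synonymous.
Position 3: ACC, ACA, ACG → 3 synonymous.
Total: 0 + 0 + 3 = 3.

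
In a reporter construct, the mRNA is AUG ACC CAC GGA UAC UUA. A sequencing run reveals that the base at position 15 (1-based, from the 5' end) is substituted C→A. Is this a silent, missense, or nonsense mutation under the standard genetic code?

nonsense

Position 15 falls in codon 5: UAC → Tyr.
After the substitution the codon is UAA → Stop.
The new codon is a stop codon, so this is a nonsense mutation.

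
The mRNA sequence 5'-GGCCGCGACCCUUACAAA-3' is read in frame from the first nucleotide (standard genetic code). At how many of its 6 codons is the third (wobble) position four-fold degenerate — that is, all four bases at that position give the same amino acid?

Codon 1 GGC (Gly): third position 4-fold.
Codon 2 CGC (Arg): third position 4-fold.
Codon 3 GAC (Asp): third position 2-fold.
Codon 4 CCU (Pro): third position 4-fold.
Codon 5 UAC (Tyr): third position 2-fold.
Codon 6 AAA (Lys): third position 2-fold.
Four-fold degenerate third positions: 3.

3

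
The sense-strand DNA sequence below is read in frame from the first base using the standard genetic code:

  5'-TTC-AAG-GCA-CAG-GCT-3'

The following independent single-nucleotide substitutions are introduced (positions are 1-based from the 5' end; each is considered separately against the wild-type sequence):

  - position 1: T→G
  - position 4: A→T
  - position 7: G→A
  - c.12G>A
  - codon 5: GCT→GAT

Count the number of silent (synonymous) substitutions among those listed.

1

Codon 1: TTC (Phe) → GTC (Val) — missense.
Codon 2: AAG (Lys) → TAG (Stop) — nonsense.
Codon 3: GCA (Ala) → ACA (Thr) — missense.
Codon 4: CAG (Gln) → CAA (Gln) — synonymous.
Codon 5: GCT (Ala) → GAT (Asp) — missense.
Synonymous: 1 of 5.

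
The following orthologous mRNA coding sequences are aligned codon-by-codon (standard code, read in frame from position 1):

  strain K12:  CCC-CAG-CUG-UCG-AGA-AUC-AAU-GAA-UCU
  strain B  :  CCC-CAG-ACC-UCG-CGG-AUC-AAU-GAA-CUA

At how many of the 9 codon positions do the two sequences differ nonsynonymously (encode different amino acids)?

Codon 1: CCC Pro / CCC Pro — identical.
Codon 2: CAG Gln / CAG Gln — identical.
Codon 3: CUG Leu / ACC Thr — nonsynonymous.
Codon 4: UCG Ser / UCG Ser — identical.
Codon 5: AGA Arg / CGG Arg — synonymous.
Codon 6: AUC Ile / AUC Ile — identical.
Codon 7: AAU Asn / AAU Asn — identical.
Codon 8: GAA Glu / GAA Glu — identical.
Codon 9: UCU Ser / CUA Leu — nonsynonymous.
Nonsynonymous differences: 2.

2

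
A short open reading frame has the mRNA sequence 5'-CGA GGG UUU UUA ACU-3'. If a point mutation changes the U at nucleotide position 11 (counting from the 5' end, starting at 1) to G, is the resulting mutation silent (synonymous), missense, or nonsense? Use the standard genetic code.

Position 11 falls in codon 4: UUA → Leu.
After the substitution the codon is UGA → Stop.
The new codon is a stop codon, so this is a nonsense mutation.

nonsense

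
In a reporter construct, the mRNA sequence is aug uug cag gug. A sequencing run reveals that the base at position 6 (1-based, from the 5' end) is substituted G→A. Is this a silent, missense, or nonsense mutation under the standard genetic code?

silent

Position 6 falls in codon 2: UUG → Leu.
After the substitution the codon is UUA → Leu.
Both encode Leu, so the change is synonymous.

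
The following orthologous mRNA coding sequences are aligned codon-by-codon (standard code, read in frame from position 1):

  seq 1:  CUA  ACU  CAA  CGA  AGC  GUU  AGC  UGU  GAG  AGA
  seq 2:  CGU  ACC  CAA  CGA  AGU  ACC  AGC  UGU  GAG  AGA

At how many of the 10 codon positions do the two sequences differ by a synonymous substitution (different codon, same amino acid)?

2

Codon 1: CUA Leu / CGU Arg — nonsynonymous.
Codon 2: ACU Thr / ACC Thr — synonymous.
Codon 3: CAA Gln / CAA Gln — identical.
Codon 4: CGA Arg / CGA Arg — identical.
Codon 5: AGC Ser / AGU Ser — synonymous.
Codon 6: GUU Val / ACC Thr — nonsynonymous.
Codon 7: AGC Ser / AGC Ser — identical.
Codon 8: UGU Cys / UGU Cys — identical.
Codon 9: GAG Glu / GAG Glu — identical.
Codon 10: AGA Arg / AGA Arg — identical.
Synonymous differences: 2.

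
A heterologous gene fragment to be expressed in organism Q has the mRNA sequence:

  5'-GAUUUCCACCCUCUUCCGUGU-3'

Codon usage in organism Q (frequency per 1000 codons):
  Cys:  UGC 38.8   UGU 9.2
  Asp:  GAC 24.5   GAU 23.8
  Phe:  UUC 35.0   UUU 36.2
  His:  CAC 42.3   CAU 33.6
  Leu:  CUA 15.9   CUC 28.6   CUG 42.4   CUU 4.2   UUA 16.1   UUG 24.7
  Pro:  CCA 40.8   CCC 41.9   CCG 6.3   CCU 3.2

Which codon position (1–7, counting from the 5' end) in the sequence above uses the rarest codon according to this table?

4

Codon 1 GAU (Asp): 23.8 per 1000.
Codon 2 UUC (Phe): 35.0 per 1000.
Codon 3 CAC (His): 42.3 per 1000.
Codon 4 CCU (Pro): 3.2 per 1000.
Codon 5 CUU (Leu): 4.2 per 1000.
Codon 6 CCG (Pro): 6.3 per 1000.
Codon 7 UGU (Cys): 9.2 per 1000.
Lowest frequency is 3.2 at codon 4.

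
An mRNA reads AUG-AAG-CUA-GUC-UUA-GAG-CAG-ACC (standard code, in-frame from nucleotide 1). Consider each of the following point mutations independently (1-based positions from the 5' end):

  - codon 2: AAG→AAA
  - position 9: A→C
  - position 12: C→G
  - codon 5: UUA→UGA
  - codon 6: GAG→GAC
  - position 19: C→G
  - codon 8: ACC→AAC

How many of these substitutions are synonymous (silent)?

3

Codon 2: AAG (Lys) → AAA (Lys) — synonymous.
Codon 3: CUA (Leu) → CUC (Leu) — synonymous.
Codon 4: GUC (Val) → GUG (Val) — synonymous.
Codon 5: UUA (Leu) → UGA (Stop) — nonsense.
Codon 6: GAG (Glu) → GAC (Asp) — missense.
Codon 7: CAG (Gln) → GAG (Glu) — missense.
Codon 8: ACC (Thr) → AAC (Asn) — missense.
Synonymous: 3 of 7.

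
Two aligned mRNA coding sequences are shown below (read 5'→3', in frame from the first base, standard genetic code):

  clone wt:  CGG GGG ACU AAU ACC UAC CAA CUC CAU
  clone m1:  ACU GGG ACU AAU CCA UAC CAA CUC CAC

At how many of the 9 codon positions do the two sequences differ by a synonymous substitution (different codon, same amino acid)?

Codon 1: CGG Arg / ACU Thr — nonsynonymous.
Codon 2: GGG Gly / GGG Gly — identical.
Codon 3: ACU Thr / ACU Thr — identical.
Codon 4: AAU Asn / AAU Asn — identical.
Codon 5: ACC Thr / CCA Pro — nonsynonymous.
Codon 6: UAC Tyr / UAC Tyr — identical.
Codon 7: CAA Gln / CAA Gln — identical.
Codon 8: CUC Leu / CUC Leu — identical.
Codon 9: CAU His / CAC His — synonymous.
Synonymous differences: 1.

1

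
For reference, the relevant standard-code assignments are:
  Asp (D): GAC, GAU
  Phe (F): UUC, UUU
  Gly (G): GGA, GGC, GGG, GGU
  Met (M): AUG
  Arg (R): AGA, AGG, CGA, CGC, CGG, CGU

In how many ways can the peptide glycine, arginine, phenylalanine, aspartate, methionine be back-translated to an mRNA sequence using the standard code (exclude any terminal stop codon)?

Gly: 4 codons.
Arg: 6 codons.
Phe: 2 codons.
Asp: 2 codons.
Met: 1 codon.
4 × 6 × 2 × 2 × 1 = 96.

96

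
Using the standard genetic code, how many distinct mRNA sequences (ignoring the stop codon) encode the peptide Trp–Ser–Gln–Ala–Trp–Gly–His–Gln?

768

Trp: 1 codon.
Ser: 6 codons.
Gln: 2 codons.
Ala: 4 codons.
Trp: 1 codon.
Gly: 4 codons.
His: 2 codons.
Gln: 2 codons.
1 × 6 × 2 × 4 × 1 × 4 × 2 × 2 = 768.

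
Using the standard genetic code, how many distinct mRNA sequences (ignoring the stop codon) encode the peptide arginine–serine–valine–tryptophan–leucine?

Arg: 6 codons.
Ser: 6 codons.
Val: 4 codons.
Trp: 1 codon.
Leu: 6 codons.
6 × 6 × 4 × 1 × 6 = 864.

864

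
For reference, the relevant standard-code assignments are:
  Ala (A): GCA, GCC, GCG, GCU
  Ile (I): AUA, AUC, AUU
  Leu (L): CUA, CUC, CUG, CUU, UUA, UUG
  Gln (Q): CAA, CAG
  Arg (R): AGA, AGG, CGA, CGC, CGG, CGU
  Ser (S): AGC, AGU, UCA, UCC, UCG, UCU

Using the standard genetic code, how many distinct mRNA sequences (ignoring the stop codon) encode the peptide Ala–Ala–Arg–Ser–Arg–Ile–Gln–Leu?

Ala: 4 codons.
Ala: 4 codons.
Arg: 6 codons.
Ser: 6 codons.
Arg: 6 codons.
Ile: 3 codons.
Gln: 2 codons.
Leu: 6 codons.
4 × 4 × 6 × 6 × 6 × 3 × 2 × 6 = 124416.

124416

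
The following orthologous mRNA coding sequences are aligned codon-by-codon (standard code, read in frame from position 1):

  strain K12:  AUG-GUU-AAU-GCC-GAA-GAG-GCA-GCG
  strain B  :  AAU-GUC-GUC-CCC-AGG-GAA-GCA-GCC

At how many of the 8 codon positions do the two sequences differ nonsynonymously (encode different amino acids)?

Codon 1: AUG Met / AAU Asn — nonsynonymous.
Codon 2: GUU Val / GUC Val — synonymous.
Codon 3: AAU Asn / GUC Val — nonsynonymous.
Codon 4: GCC Ala / CCC Pro — nonsynonymous.
Codon 5: GAA Glu / AGG Arg — nonsynonymous.
Codon 6: GAG Glu / GAA Glu — synonymous.
Codon 7: GCA Ala / GCA Ala — identical.
Codon 8: GCG Ala / GCC Ala — synonymous.
Nonsynonymous differences: 4.

4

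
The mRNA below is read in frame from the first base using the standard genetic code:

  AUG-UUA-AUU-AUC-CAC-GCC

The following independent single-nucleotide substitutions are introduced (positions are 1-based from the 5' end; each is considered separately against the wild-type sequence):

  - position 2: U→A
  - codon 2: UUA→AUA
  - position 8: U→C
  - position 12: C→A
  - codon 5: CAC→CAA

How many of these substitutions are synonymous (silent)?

1

Codon 1: AUG (Met) → AAG (Lys) — missense.
Codon 2: UUA (Leu) → AUA (Ile) — missense.
Codon 3: AUU (Ile) → ACU (Thr) — missense.
Codon 4: AUC (Ile) → AUA (Ile) — synonymous.
Codon 5: CAC (His) → CAA (Gln) — missense.
Synonymous: 1 of 5.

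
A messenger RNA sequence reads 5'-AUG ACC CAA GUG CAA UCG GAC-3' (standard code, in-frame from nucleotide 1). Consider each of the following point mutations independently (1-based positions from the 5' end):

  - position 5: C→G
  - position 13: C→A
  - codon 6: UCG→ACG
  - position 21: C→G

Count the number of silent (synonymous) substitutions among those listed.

0

Codon 2: ACC (Thr) → AGC (Ser) — missense.
Codon 5: CAA (Gln) → AAA (Lys) — missense.
Codon 6: UCG (Ser) → ACG (Thr) — missense.
Codon 7: GAC (Asp) → GAG (Glu) — missense.
Synonymous: 0 of 4.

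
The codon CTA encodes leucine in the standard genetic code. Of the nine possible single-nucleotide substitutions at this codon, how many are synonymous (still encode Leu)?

4

Position 1: TTA → 1 synonymous.
Position 2: none → 0 synonymous.
Position 3: CTT, CTC, CTG → 3 synonymous.
Total: 1 + 0 + 3 = 4.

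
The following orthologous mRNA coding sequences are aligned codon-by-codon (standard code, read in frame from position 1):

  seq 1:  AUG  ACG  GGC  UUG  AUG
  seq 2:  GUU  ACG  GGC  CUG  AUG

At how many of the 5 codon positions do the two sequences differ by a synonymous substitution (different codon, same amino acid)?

1

Codon 1: AUG Met / GUU Val — nonsynonymous.
Codon 2: ACG Thr / ACG Thr — identical.
Codon 3: GGC Gly / GGC Gly — identical.
Codon 4: UUG Leu / CUG Leu — synonymous.
Codon 5: AUG Met / AUG Met — identical.
Synonymous differences: 1.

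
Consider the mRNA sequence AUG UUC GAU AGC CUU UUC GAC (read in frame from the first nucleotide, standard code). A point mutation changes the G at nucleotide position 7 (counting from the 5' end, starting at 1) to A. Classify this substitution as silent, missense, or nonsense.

Position 7 falls in codon 3: GAU → Asp.
After the substitution the codon is AAU → Asn.
Asp ≠ Asn, so this is a missense mutation.

missense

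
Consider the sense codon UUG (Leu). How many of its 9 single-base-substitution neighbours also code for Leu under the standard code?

Position 1: CUG → 1 synonymous.
Position 2: none → 0 synonymous.
Position 3: UUA → 1 synonymous.
Total: 1 + 0 + 1 = 2.

2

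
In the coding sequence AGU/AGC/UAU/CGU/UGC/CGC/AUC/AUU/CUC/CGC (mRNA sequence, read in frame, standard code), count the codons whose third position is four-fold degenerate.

Codon 1 AGU (Ser): third position 2-fold.
Codon 2 AGC (Ser): third position 2-fold.
Codon 3 UAU (Tyr): third position 2-fold.
Codon 4 CGU (Arg): third position 4-fold.
Codon 5 UGC (Cys): third position 2-fold.
Codon 6 CGC (Arg): third position 4-fold.
Codon 7 AUC (Ile): third position 3-fold.
Codon 8 AUU (Ile): third position 3-fold.
Codon 9 CUC (Leu): third position 4-fold.
Codon 10 CGC (Arg): third position 4-fold.
Four-fold degenerate third positions: 4.

4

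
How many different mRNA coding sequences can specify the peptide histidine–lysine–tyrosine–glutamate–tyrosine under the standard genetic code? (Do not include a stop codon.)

32

His: 2 codons.
Lys: 2 codons.
Tyr: 2 codons.
Glu: 2 codons.
Tyr: 2 codons.
2 × 2 × 2 × 2 × 2 = 32.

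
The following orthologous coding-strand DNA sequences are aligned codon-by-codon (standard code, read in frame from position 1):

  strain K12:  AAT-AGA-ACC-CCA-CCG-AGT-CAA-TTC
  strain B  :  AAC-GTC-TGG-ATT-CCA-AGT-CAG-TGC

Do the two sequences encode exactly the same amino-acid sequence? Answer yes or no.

no

Codon 1: AAT Asn / AAC Asn — synonymous.
Codon 2: AGA Arg / GTC Val — nonsynonymous.
Codon 3: ACC Thr / TGG Trp — nonsynonymous.
Codon 4: CCA Pro / ATT Ile — nonsynonymous.
Codon 5: CCG Pro / CCA Pro — synonymous.
Codon 6: AGT Ser / AGT Ser — identical.
Codon 7: CAA Gln / CAG Gln — synonymous.
Codon 8: TTC Phe / TGC Cys — nonsynonymous.
Nonsynonymous differences: 4 → different protein.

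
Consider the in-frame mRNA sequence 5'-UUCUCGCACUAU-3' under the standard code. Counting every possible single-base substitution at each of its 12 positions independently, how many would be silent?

6

Codon 1 (UUC, Phe): 1 synonymous substitution.
Codon 2 (UCG, Ser): 3 synonymous substitutions.
Codon 3 (CAC, His): 1 synonymous substitution.
Codon 4 (UAU, Tyr): 1 synonymous substitution.
Total: 1 + 3 + 1 + 1 = 6.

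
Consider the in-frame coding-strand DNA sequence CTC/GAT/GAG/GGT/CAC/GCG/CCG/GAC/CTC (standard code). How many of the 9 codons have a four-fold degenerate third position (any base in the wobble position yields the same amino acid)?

5

Codon 1 CTC (Leu): third position 4-fold.
Codon 2 GAT (Asp): third position 2-fold.
Codon 3 GAG (Glu): third position 2-fold.
Codon 4 GGT (Gly): third position 4-fold.
Codon 5 CAC (His): third position 2-fold.
Codon 6 GCG (Ala): third position 4-fold.
Codon 7 CCG (Pro): third position 4-fold.
Codon 8 GAC (Asp): third position 2-fold.
Codon 9 CTC (Leu): third position 4-fold.
Four-fold degenerate third positions: 5.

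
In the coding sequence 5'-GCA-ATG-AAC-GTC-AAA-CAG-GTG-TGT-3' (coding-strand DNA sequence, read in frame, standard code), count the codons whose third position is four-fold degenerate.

3

Codon 1 GCA (Ala): third position 4-fold.
Codon 2 ATG (Met): third position 1-fold.
Codon 3 AAC (Asn): third position 2-fold.
Codon 4 GTC (Val): third position 4-fold.
Codon 5 AAA (Lys): third position 2-fold.
Codon 6 CAG (Gln): third position 2-fold.
Codon 7 GTG (Val): third position 4-fold.
Codon 8 TGT (Cys): third position 2-fold.
Four-fold degenerate third positions: 3.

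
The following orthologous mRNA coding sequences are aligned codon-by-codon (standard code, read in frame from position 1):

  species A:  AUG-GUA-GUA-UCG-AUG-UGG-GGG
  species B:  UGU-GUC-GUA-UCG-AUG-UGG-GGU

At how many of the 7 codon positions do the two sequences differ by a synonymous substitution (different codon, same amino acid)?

2

Codon 1: AUG Met / UGU Cys — nonsynonymous.
Codon 2: GUA Val / GUC Val — synonymous.
Codon 3: GUA Val / GUA Val — identical.
Codon 4: UCG Ser / UCG Ser — identical.
Codon 5: AUG Met / AUG Met — identical.
Codon 6: UGG Trp / UGG Trp — identical.
Codon 7: GGG Gly / GGU Gly — synonymous.
Synonymous differences: 2.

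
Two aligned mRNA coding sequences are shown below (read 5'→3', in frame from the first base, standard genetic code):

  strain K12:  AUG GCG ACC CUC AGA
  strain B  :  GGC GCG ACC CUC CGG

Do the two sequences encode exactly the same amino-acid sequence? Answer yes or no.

Codon 1: AUG Met / GGC Gly — nonsynonymous.
Codon 2: GCG Ala / GCG Ala — identical.
Codon 3: ACC Thr / ACC Thr — identical.
Codon 4: CUC Leu / CUC Leu — identical.
Codon 5: AGA Arg / CGG Arg — synonymous.
Nonsynonymous differences: 1 → different protein.

no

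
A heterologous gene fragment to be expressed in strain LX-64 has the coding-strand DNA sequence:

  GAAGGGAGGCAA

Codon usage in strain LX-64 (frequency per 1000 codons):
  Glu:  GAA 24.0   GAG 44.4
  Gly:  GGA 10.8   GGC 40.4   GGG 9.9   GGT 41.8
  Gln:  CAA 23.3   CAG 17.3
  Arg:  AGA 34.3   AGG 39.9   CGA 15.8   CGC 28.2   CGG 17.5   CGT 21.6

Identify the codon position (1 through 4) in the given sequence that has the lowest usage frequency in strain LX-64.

2

Codon 1 GAA (Glu): 24.0 per 1000.
Codon 2 GGG (Gly): 9.9 per 1000.
Codon 3 AGG (Arg): 39.9 per 1000.
Codon 4 CAA (Gln): 23.3 per 1000.
Lowest frequency is 9.9 at codon 2.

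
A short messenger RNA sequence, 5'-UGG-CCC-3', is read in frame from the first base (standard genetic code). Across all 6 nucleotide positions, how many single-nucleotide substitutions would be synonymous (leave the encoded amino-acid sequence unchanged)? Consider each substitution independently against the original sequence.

3

Codon 1 (UGG, Trp): 0 synonymous substitutions.
Codon 2 (CCC, Pro): 3 synonymous substitutions.
Total: 0 + 3 = 3.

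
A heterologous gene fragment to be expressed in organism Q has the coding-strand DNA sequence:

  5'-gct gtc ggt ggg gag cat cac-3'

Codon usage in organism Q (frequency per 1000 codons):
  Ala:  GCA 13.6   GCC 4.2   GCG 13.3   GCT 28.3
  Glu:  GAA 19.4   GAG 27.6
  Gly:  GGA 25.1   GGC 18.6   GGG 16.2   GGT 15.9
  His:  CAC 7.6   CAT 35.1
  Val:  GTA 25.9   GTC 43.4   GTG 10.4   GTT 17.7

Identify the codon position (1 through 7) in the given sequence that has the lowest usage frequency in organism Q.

Codon 1 GCT (Ala): 28.3 per 1000.
Codon 2 GTC (Val): 43.4 per 1000.
Codon 3 GGT (Gly): 15.9 per 1000.
Codon 4 GGG (Gly): 16.2 per 1000.
Codon 5 GAG (Glu): 27.6 per 1000.
Codon 6 CAT (His): 35.1 per 1000.
Codon 7 CAC (His): 7.6 per 1000.
Lowest frequency is 7.6 at codon 7.

7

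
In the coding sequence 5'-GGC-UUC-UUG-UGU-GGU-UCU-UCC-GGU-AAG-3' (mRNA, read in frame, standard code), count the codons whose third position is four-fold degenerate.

5

Codon 1 GGC (Gly): third position 4-fold.
Codon 2 UUC (Phe): third position 2-fold.
Codon 3 UUG (Leu): third position 2-fold.
Codon 4 UGU (Cys): third position 2-fold.
Codon 5 GGU (Gly): third position 4-fold.
Codon 6 UCU (Ser): third position 4-fold.
Codon 7 UCC (Ser): third position 4-fold.
Codon 8 GGU (Gly): third position 4-fold.
Codon 9 AAG (Lys): third position 2-fold.
Four-fold degenerate third positions: 5.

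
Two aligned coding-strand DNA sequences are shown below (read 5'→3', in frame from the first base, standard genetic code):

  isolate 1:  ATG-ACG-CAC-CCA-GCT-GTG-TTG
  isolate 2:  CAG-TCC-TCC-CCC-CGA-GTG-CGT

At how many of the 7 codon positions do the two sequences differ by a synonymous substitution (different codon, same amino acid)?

1

Codon 1: ATG Met / CAG Gln — nonsynonymous.
Codon 2: ACG Thr / TCC Ser — nonsynonymous.
Codon 3: CAC His / TCC Ser — nonsynonymous.
Codon 4: CCA Pro / CCC Pro — synonymous.
Codon 5: GCT Ala / CGA Arg — nonsynonymous.
Codon 6: GTG Val / GTG Val — identical.
Codon 7: TTG Leu / CGT Arg — nonsynonymous.
Synonymous differences: 1.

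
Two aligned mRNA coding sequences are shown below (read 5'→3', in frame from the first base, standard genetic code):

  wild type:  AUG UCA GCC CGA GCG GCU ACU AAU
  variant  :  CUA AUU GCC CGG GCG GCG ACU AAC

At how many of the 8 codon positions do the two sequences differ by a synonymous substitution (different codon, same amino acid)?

3

Codon 1: AUG Met / CUA Leu — nonsynonymous.
Codon 2: UCA Ser / AUU Ile — nonsynonymous.
Codon 3: GCC Ala / GCC Ala — identical.
Codon 4: CGA Arg / CGG Arg — synonymous.
Codon 5: GCG Ala / GCG Ala — identical.
Codon 6: GCU Ala / GCG Ala — synonymous.
Codon 7: ACU Thr / ACU Thr — identical.
Codon 8: AAU Asn / AAC Asn — synonymous.
Synonymous differences: 3.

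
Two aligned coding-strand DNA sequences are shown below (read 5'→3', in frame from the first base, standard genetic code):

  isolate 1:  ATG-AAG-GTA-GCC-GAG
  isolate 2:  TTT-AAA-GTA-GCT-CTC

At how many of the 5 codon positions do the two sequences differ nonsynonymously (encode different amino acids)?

Codon 1: ATG Met / TTT Phe — nonsynonymous.
Codon 2: AAG Lys / AAA Lys — synonymous.
Codon 3: GTA Val / GTA Val — identical.
Codon 4: GCC Ala / GCT Ala — synonymous.
Codon 5: GAG Glu / CTC Leu — nonsynonymous.
Nonsynonymous differences: 2.

2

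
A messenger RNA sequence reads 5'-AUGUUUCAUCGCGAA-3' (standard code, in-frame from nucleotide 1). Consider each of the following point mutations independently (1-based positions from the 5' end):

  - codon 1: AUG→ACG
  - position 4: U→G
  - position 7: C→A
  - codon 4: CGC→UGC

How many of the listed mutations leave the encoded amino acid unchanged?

0

Codon 1: AUG (Met) → ACG (Thr) — missense.
Codon 2: UUU (Phe) → GUU (Val) — missense.
Codon 3: CAU (His) → AAU (Asn) — missense.
Codon 4: CGC (Arg) → UGC (Cys) — missense.
Synonymous: 0 of 4.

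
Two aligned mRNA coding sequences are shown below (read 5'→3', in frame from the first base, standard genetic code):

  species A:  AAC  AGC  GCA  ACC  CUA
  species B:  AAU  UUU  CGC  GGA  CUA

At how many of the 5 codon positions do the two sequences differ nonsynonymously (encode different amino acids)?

3

Codon 1: AAC Asn / AAU Asn — synonymous.
Codon 2: AGC Ser / UUU Phe — nonsynonymous.
Codon 3: GCA Ala / CGC Arg — nonsynonymous.
Codon 4: ACC Thr / GGA Gly — nonsynonymous.
Codon 5: CUA Leu / CUA Leu — identical.
Nonsynonymous differences: 3.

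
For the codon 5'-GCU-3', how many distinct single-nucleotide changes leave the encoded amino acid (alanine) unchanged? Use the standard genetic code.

3

Position 1: none → 0 synonymous.
Position 2: none → 0 synonymous.
Position 3: GCC, GCA, GCG → 3 synonymous.
Total: 0 + 0 + 3 = 3.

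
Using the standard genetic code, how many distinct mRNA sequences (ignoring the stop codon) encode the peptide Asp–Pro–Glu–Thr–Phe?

128

Asp: 2 codons.
Pro: 4 codons.
Glu: 2 codons.
Thr: 4 codons.
Phe: 2 codons.
2 × 4 × 2 × 4 × 2 = 128.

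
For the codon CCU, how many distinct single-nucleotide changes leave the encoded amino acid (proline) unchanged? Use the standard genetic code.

Position 1: none → 0 synonymous.
Position 2: none → 0 synonymous.
Position 3: CCC, CCA, CCG → 3 synonymous.
Total: 0 + 0 + 3 = 3.

3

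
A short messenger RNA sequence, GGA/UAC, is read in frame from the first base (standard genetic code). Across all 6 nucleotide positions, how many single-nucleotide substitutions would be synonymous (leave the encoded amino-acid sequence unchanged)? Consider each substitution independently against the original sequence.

Codon 1 (GGA, Gly): 3 synonymous substitutions.
Codon 2 (UAC, Tyr): 1 synonymous substitution.
Total: 3 + 1 = 4.

4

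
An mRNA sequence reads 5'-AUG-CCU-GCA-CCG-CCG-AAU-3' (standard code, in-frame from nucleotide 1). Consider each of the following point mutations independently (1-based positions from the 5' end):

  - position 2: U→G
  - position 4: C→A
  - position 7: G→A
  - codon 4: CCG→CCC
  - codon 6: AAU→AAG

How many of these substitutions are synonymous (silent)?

1

Codon 1: AUG (Met) → AGG (Arg) — missense.
Codon 2: CCU (Pro) → ACU (Thr) — missense.
Codon 3: GCA (Ala) → ACA (Thr) — missense.
Codon 4: CCG (Pro) → CCC (Pro) — synonymous.
Codon 6: AAU (Asn) → AAG (Lys) — missense.
Synonymous: 1 of 5.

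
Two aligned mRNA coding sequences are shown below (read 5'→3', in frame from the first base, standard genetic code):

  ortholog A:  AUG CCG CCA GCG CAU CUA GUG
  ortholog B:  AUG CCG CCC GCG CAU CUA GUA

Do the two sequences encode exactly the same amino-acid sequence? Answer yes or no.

yes

Codon 1: AUG Met / AUG Met — identical.
Codon 2: CCG Pro / CCG Pro — identical.
Codon 3: CCA Pro / CCC Pro — synonymous.
Codon 4: GCG Ala / GCG Ala — identical.
Codon 5: CAU His / CAU His — identical.
Codon 6: CUA Leu / CUA Leu — identical.
Codon 7: GUG Val / GUA Val — synonymous.
Nonsynonymous differences: 0 → same protein.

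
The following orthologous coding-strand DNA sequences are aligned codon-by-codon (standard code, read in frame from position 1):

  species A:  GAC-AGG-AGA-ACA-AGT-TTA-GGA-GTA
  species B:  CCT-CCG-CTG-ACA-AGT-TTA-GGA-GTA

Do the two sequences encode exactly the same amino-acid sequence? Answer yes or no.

no

Codon 1: GAC Asp / CCT Pro — nonsynonymous.
Codon 2: AGG Arg / CCG Pro — nonsynonymous.
Codon 3: AGA Arg / CTG Leu — nonsynonymous.
Codon 4: ACA Thr / ACA Thr — identical.
Codon 5: AGT Ser / AGT Ser — identical.
Codon 6: TTA Leu / TTA Leu — identical.
Codon 7: GGA Gly / GGA Gly — identical.
Codon 8: GTA Val / GTA Val — identical.
Nonsynonymous differences: 3 → different protein.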